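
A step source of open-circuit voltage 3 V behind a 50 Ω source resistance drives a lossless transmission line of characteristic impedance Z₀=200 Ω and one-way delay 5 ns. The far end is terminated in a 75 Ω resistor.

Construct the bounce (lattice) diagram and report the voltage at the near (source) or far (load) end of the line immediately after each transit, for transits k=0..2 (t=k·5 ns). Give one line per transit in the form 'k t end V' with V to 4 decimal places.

Γ_L=-0.454545, Γ_S=-0.600000; launch V₁=3·200/250=2.400000
k=0 src: V=2.4000
k=1 load: inc=2.400000, refl=2.400000·-0.454545=-1.0909; V=0.000000+2.400000+-1.090909=1.3091
k=2 src: inc=-1.090909, refl=-1.090909·-0.600000=0.6545; V=2.400000+-1.090909+0.654545=1.9636

0 0 source 2.4000
1 5 load 1.3091
2 10 source 1.9636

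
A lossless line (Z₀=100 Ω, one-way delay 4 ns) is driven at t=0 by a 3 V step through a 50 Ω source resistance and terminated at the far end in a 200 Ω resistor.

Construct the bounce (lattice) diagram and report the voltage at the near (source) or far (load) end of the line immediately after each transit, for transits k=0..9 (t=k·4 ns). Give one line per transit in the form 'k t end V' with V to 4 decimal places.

0 0 source 2.0000
1 4 load 2.6667
2 8 source 2.4444
3 12 load 2.3704
4 16 source 2.3951
5 20 load 2.4033
6 24 source 2.4005
7 28 load 2.3996
8 32 source 2.3999
9 36 load 2.4000

Γ_L=0.333333, Γ_S=-0.333333; launch V₁=3·100/150=2.000000
k=0 src: V=2.0000
k=1 load: inc=2.000000, refl=2.000000·0.333333=0.6667; V=0.000000+2.000000+0.666667=2.6667
k=2 src: inc=0.666667, refl=0.666667·-0.333333=-0.2222; V=2.000000+0.666667+-0.222222=2.4444
k=3 load: inc=-0.222222, refl=-0.222222·0.333333=-0.0741; V=2.666667+-0.222222+-0.074074=2.3704
k=4 src: inc=-0.074074, refl=-0.074074·-0.333333=0.0247; V=2.444444+-0.074074+0.024691=2.3951
k=5 load: inc=0.024691, refl=0.024691·0.333333=0.0082; V=2.370370+0.024691+0.008230=2.4033
k=6 src: inc=0.008230, refl=0.008230·-0.333333=-0.0027; V=2.395062+0.008230+-0.002743=2.4005
k=7 load: inc=-0.002743, refl=-0.002743·0.333333=-0.0009; V=2.403292+-0.002743+-0.000914=2.3996
k=8 src: inc=-0.000914, refl=-0.000914·-0.333333=0.0003; V=2.400549+-0.000914+0.000305=2.3999
k=9 load: inc=0.000305, refl=0.000305·0.333333=0.0001; V=2.399634+0.000305+0.000102=2.4000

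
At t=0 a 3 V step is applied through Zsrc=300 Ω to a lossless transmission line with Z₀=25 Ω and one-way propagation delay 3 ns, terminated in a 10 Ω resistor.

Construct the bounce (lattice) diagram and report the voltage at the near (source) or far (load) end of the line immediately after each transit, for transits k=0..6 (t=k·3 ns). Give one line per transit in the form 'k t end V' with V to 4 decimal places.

Γ_L=-0.428571, Γ_S=0.846154; launch V₁=3·25/325=0.230769
k=0 src: V=0.2308
k=1 load: inc=0.230769, refl=0.230769·-0.428571=-0.0989; V=0.000000+0.230769+-0.098901=0.1319
k=2 src: inc=-0.098901, refl=-0.098901·0.846154=-0.0837; V=0.230769+-0.098901+-0.083686=0.0482
k=3 load: inc=-0.083686, refl=-0.083686·-0.428571=0.0359; V=0.131868+-0.083686+0.035865=0.0840
k=4 src: inc=0.035865, refl=0.035865·0.846154=0.0303; V=0.048183+0.035865+0.030348=0.1144
k=5 load: inc=0.030348, refl=0.030348·-0.428571=-0.0130; V=0.084048+0.030348+-0.013006=0.1014
k=6 src: inc=-0.013006, refl=-0.013006·0.846154=-0.0110; V=0.114395+-0.013006+-0.011005=0.0904

0 0 source 0.2308
1 3 load 0.1319
2 6 source 0.0482
3 9 load 0.0840
4 12 source 0.1144
5 15 load 0.1014
6 18 source 0.0904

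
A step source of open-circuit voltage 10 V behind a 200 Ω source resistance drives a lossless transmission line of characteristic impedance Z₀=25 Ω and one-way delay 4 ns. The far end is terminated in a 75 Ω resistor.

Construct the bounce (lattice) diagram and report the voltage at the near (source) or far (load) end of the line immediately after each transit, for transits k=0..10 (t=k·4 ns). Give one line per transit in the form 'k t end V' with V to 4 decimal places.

0 0 source 1.1111
1 4 load 1.6667
2 8 source 2.0988
3 12 load 2.3148
4 16 source 2.4829
5 20 load 2.5669
6 24 source 2.6322
7 28 load 2.6649
8 32 source 2.6903
9 36 load 2.7030
10 40 source 2.7129

Γ_L=0.500000, Γ_S=0.777778; launch V₁=10·25/225=1.111111
k=0 src: V=1.1111
k=1 load: inc=1.111111, refl=1.111111·0.500000=0.5556; V=0.000000+1.111111+0.555556=1.6667
k=2 src: inc=0.555556, refl=0.555556·0.777778=0.4321; V=1.111111+0.555556+0.432099=2.0988
k=3 load: inc=0.432099, refl=0.432099·0.500000=0.2160; V=1.666667+0.432099+0.216049=2.3148
k=4 src: inc=0.216049, refl=0.216049·0.777778=0.1680; V=2.098765+0.216049+0.168038=2.4829
k=5 load: inc=0.168038, refl=0.168038·0.500000=0.0840; V=2.314815+0.168038+0.084019=2.5669
k=6 src: inc=0.084019, refl=0.084019·0.777778=0.0653; V=2.482853+0.084019+0.065348=2.6322
k=7 load: inc=0.065348, refl=0.065348·0.500000=0.0327; V=2.566872+0.065348+0.032674=2.6649
k=8 src: inc=0.032674, refl=0.032674·0.777778=0.0254; V=2.632221+0.032674+0.025413=2.6903
k=9 load: inc=0.025413, refl=0.025413·0.500000=0.0127; V=2.664895+0.025413+0.012707=2.7030
k=10 src: inc=0.012707, refl=0.012707·0.777778=0.0099; V=2.690308+0.012707+0.009883=2.7129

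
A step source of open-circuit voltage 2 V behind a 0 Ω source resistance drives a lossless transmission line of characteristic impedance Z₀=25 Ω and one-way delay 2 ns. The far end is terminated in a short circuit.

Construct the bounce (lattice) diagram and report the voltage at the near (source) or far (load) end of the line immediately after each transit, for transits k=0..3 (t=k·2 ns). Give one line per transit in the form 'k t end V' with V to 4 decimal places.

0 0 source 2.0000
1 2 load 0.0000
2 4 source 2.0000
3 6 load 0.0000

Γ_L=-1.000000, Γ_S=-1.000000; launch V₁=2·25/25=2.000000
k=0 src: V=2.0000
k=1 load: inc=2.000000, refl=2.000000·-1.000000=-2.0000; V=0.000000+2.000000+-2.000000=0.0000
k=2 src: inc=-2.000000, refl=-2.000000·-1.000000=2.0000; V=2.000000+-2.000000+2.000000=2.0000
k=3 load: inc=2.000000, refl=2.000000·-1.000000=-2.0000; V=0.000000+2.000000+-2.000000=0.0000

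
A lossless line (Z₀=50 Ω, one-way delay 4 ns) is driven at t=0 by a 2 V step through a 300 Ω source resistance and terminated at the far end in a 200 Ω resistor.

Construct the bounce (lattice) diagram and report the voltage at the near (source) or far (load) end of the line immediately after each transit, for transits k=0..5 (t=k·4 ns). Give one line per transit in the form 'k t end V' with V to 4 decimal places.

0 0 source 0.2857
1 4 load 0.4571
2 8 source 0.5796
3 12 load 0.6531
4 16 source 0.7055
5 20 load 0.7370

Γ_L=0.600000, Γ_S=0.714286; launch V₁=2·50/350=0.285714
k=0 src: V=0.2857
k=1 load: inc=0.285714, refl=0.285714·0.600000=0.1714; V=0.000000+0.285714+0.171429=0.4571
k=2 src: inc=0.171429, refl=0.171429·0.714286=0.1224; V=0.285714+0.171429+0.122449=0.5796
k=3 load: inc=0.122449, refl=0.122449·0.600000=0.0735; V=0.457143+0.122449+0.073469=0.6531
k=4 src: inc=0.073469, refl=0.073469·0.714286=0.0525; V=0.579592+0.073469+0.052478=0.7055
k=5 load: inc=0.052478, refl=0.052478·0.600000=0.0315; V=0.653061+0.052478+0.031487=0.7370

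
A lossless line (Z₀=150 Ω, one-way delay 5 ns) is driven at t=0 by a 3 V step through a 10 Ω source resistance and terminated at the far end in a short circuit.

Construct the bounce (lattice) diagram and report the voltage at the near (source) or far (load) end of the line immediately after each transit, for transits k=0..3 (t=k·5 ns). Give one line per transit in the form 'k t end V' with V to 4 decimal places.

Γ_L=-1.000000, Γ_S=-0.875000; launch V₁=3·150/160=2.812500
k=0 src: V=2.8125
k=1 load: inc=2.812500, refl=2.812500·-1.000000=-2.8125; V=0.000000+2.812500+-2.812500=0.0000
k=2 src: inc=-2.812500, refl=-2.812500·-0.875000=2.4609; V=2.812500+-2.812500+2.460938=2.4609
k=3 load: inc=2.460938, refl=2.460938·-1.000000=-2.4609; V=0.000000+2.460938+-2.460938=0.0000

0 0 source 2.8125
1 5 load 0.0000
2 10 source 2.4609
3 15 load 0.0000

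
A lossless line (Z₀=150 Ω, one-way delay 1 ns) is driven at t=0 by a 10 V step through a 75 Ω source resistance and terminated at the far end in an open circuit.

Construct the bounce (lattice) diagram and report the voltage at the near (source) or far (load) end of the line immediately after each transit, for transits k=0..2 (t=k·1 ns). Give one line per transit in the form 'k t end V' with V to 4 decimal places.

Γ_L=1.000000, Γ_S=-0.333333; launch V₁=10·150/225=6.666667
k=0 src: V=6.6667
k=1 load: inc=6.666667, refl=6.666667·1.000000=6.6667; V=0.000000+6.666667+6.666667=13.3333
k=2 src: inc=6.666667, refl=6.666667·-0.333333=-2.2222; V=6.666667+6.666667+-2.222222=11.1111

0 0 source 6.6667
1 1 load 13.3333
2 2 source 11.1111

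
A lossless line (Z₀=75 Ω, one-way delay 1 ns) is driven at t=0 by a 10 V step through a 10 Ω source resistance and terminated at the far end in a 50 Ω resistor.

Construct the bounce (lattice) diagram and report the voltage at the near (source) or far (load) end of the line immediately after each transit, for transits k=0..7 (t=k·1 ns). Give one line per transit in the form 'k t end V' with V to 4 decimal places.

0 0 source 8.8235
1 1 load 7.0588
2 2 source 8.4083
3 3 load 8.1384
4 4 source 8.3448
5 5 load 8.3035
6 6 source 8.3351
7 7 load 8.3288

Γ_L=-0.200000, Γ_S=-0.764706; launch V₁=10·75/85=8.823529
k=0 src: V=8.8235
k=1 load: inc=8.823529, refl=8.823529·-0.200000=-1.7647; V=0.000000+8.823529+-1.764706=7.0588
k=2 src: inc=-1.764706, refl=-1.764706·-0.764706=1.3495; V=8.823529+-1.764706+1.349481=8.4083
k=3 load: inc=1.349481, refl=1.349481·-0.200000=-0.2699; V=7.058824+1.349481+-0.269896=8.1384
k=4 src: inc=-0.269896, refl=-0.269896·-0.764706=0.2064; V=8.408304+-0.269896+0.206391=8.3448
k=5 load: inc=0.206391, refl=0.206391·-0.200000=-0.0413; V=8.138408+0.206391+-0.041278=8.3035
k=6 src: inc=-0.041278, refl=-0.041278·-0.764706=0.0316; V=8.344800+-0.041278+0.031566=8.3351
k=7 load: inc=0.031566, refl=0.031566·-0.200000=-0.0063; V=8.303521+0.031566+-0.006313=8.3288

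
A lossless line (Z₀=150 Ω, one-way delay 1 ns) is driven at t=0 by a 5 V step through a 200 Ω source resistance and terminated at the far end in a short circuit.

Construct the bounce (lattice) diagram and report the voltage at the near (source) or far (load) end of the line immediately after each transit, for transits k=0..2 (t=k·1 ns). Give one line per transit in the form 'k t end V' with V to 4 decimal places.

Γ_L=-1.000000, Γ_S=0.142857; launch V₁=5·150/350=2.142857
k=0 src: V=2.1429
k=1 load: inc=2.142857, refl=2.142857·-1.000000=-2.1429; V=0.000000+2.142857+-2.142857=0.0000
k=2 src: inc=-2.142857, refl=-2.142857·0.142857=-0.3061; V=2.142857+-2.142857+-0.306122=-0.3061

0 0 source 2.1429
1 1 load 0.0000
2 2 source -0.3061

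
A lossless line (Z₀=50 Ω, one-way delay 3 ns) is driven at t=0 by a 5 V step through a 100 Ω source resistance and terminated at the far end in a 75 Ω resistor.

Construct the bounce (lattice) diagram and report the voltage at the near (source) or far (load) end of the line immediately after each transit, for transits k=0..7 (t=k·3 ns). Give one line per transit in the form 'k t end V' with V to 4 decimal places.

0 0 source 1.6667
1 3 load 2.0000
2 6 source 2.1111
3 9 load 2.1333
4 12 source 2.1407
5 15 load 2.1422
6 18 source 2.1427
7 21 load 2.1428

Γ_L=0.200000, Γ_S=0.333333; launch V₁=5·50/150=1.666667
k=0 src: V=1.6667
k=1 load: inc=1.666667, refl=1.666667·0.200000=0.3333; V=0.000000+1.666667+0.333333=2.0000
k=2 src: inc=0.333333, refl=0.333333·0.333333=0.1111; V=1.666667+0.333333+0.111111=2.1111
k=3 load: inc=0.111111, refl=0.111111·0.200000=0.0222; V=2.000000+0.111111+0.022222=2.1333
k=4 src: inc=0.022222, refl=0.022222·0.333333=0.0074; V=2.111111+0.022222+0.007407=2.1407
k=5 load: inc=0.007407, refl=0.007407·0.200000=0.0015; V=2.133333+0.007407+0.001481=2.1422
k=6 src: inc=0.001481, refl=0.001481·0.333333=0.0005; V=2.140741+0.001481+0.000494=2.1427
k=7 load: inc=0.000494, refl=0.000494·0.200000=0.0001; V=2.142222+0.000494+0.000099=2.1428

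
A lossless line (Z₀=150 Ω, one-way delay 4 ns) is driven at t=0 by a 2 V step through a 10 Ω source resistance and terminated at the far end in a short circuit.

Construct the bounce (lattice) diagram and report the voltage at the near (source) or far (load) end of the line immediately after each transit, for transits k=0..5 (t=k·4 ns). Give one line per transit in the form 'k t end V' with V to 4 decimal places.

Γ_L=-1.000000, Γ_S=-0.875000; launch V₁=2·150/160=1.875000
k=0 src: V=1.8750
k=1 load: inc=1.875000, refl=1.875000·-1.000000=-1.8750; V=0.000000+1.875000+-1.875000=0.0000
k=2 src: inc=-1.875000, refl=-1.875000·-0.875000=1.6406; V=1.875000+-1.875000+1.640625=1.6406
k=3 load: inc=1.640625, refl=1.640625·-1.000000=-1.6406; V=0.000000+1.640625+-1.640625=0.0000
k=4 src: inc=-1.640625, refl=-1.640625·-0.875000=1.4355; V=1.640625+-1.640625+1.435547=1.4355
k=5 load: inc=1.435547, refl=1.435547·-1.000000=-1.4355; V=0.000000+1.435547+-1.435547=0.0000

0 0 source 1.8750
1 4 load 0.0000
2 8 source 1.6406
3 12 load 0.0000
4 16 source 1.4355
5 20 load 0.0000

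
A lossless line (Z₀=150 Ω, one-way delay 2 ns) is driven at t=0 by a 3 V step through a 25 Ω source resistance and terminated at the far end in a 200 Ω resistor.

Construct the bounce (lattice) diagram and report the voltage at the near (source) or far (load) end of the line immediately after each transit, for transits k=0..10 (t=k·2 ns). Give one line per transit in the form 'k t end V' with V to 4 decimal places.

0 0 source 2.5714
1 2 load 2.9388
2 4 source 2.6764
3 6 load 2.6389
4 8 source 2.6657
5 10 load 2.6695
6 12 source 2.6668
7 14 load 2.6664
8 16 source 2.6667
9 18 load 2.6667
10 20 source 2.6667

Γ_L=0.142857, Γ_S=-0.714286; launch V₁=3·150/175=2.571429
k=0 src: V=2.5714
k=1 load: inc=2.571429, refl=2.571429·0.142857=0.3673; V=0.000000+2.571429+0.367347=2.9388
k=2 src: inc=0.367347, refl=0.367347·-0.714286=-0.2624; V=2.571429+0.367347+-0.262391=2.6764
k=3 load: inc=-0.262391, refl=-0.262391·0.142857=-0.0375; V=2.938776+-0.262391+-0.037484=2.6389
k=4 src: inc=-0.037484, refl=-0.037484·-0.714286=0.0268; V=2.676385+-0.037484+0.026775=2.6657
k=5 load: inc=0.026775, refl=0.026775·0.142857=0.0038; V=2.638900+0.026775+0.003825=2.6695
k=6 src: inc=0.003825, refl=0.003825·-0.714286=-0.0027; V=2.665675+0.003825+-0.002732=2.6668
k=7 load: inc=-0.002732, refl=-0.002732·0.142857=-0.0004; V=2.669500+-0.002732+-0.000390=2.6664
k=8 src: inc=-0.000390, refl=-0.000390·-0.714286=0.0003; V=2.666768+-0.000390+0.000279=2.6667
k=9 load: inc=0.000279, refl=0.000279·0.142857=0.0000; V=2.666378+0.000279+0.000040=2.6667
k=10 src: inc=0.000040, refl=0.000040·-0.714286=-0.0000; V=2.666656+0.000040+-0.000028=2.6667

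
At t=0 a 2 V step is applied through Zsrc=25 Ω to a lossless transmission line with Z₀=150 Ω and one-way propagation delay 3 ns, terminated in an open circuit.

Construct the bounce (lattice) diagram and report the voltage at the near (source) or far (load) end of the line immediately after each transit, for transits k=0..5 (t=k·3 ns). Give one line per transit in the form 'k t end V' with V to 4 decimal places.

0 0 source 1.7143
1 3 load 3.4286
2 6 source 2.2041
3 9 load 0.9796
4 12 source 1.8542
5 15 load 2.7289

Γ_L=1.000000, Γ_S=-0.714286; launch V₁=2·150/175=1.714286
k=0 src: V=1.7143
k=1 load: inc=1.714286, refl=1.714286·1.000000=1.7143; V=0.000000+1.714286+1.714286=3.4286
k=2 src: inc=1.714286, refl=1.714286·-0.714286=-1.2245; V=1.714286+1.714286+-1.224490=2.2041
k=3 load: inc=-1.224490, refl=-1.224490·1.000000=-1.2245; V=3.428571+-1.224490+-1.224490=0.9796
k=4 src: inc=-1.224490, refl=-1.224490·-0.714286=0.8746; V=2.204082+-1.224490+0.874636=1.8542
k=5 load: inc=0.874636, refl=0.874636·1.000000=0.8746; V=0.979592+0.874636+0.874636=2.7289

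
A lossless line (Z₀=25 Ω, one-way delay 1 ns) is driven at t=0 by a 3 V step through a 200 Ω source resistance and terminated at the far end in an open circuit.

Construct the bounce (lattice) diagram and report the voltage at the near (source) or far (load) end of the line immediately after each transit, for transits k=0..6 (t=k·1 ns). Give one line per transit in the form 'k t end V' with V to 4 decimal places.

0 0 source 0.3333
1 1 load 0.6667
2 2 source 0.9259
3 3 load 1.1852
4 4 source 1.3868
5 5 load 1.5885
6 6 source 1.7453

Γ_L=1.000000, Γ_S=0.777778; launch V₁=3·25/225=0.333333
k=0 src: V=0.3333
k=1 load: inc=0.333333, refl=0.333333·1.000000=0.3333; V=0.000000+0.333333+0.333333=0.6667
k=2 src: inc=0.333333, refl=0.333333·0.777778=0.2593; V=0.333333+0.333333+0.259259=0.9259
k=3 load: inc=0.259259, refl=0.259259·1.000000=0.2593; V=0.666667+0.259259+0.259259=1.1852
k=4 src: inc=0.259259, refl=0.259259·0.777778=0.2016; V=0.925926+0.259259+0.201646=1.3868
k=5 load: inc=0.201646, refl=0.201646·1.000000=0.2016; V=1.185185+0.201646+0.201646=1.5885
k=6 src: inc=0.201646, refl=0.201646·0.777778=0.1568; V=1.386831+0.201646+0.156836=1.7453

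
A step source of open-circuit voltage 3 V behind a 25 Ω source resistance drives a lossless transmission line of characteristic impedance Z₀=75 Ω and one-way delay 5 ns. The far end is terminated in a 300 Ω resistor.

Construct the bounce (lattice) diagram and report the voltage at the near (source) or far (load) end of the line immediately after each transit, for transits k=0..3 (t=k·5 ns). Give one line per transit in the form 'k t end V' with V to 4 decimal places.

Γ_L=0.600000, Γ_S=-0.500000; launch V₁=3·75/100=2.250000
k=0 src: V=2.2500
k=1 load: inc=2.250000, refl=2.250000·0.600000=1.3500; V=0.000000+2.250000+1.350000=3.6000
k=2 src: inc=1.350000, refl=1.350000·-0.500000=-0.6750; V=2.250000+1.350000+-0.675000=2.9250
k=3 load: inc=-0.675000, refl=-0.675000·0.600000=-0.4050; V=3.600000+-0.675000+-0.405000=2.5200

0 0 source 2.2500
1 5 load 3.6000
2 10 source 2.9250
3 15 load 2.5200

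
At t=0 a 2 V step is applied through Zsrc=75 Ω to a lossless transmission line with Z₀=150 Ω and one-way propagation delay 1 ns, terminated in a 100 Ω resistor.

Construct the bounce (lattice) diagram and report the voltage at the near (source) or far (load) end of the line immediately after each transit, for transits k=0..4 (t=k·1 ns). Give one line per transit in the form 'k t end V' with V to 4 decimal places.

Γ_L=-0.200000, Γ_S=-0.333333; launch V₁=2·150/225=1.333333
k=0 src: V=1.3333
k=1 load: inc=1.333333, refl=1.333333·-0.200000=-0.2667; V=0.000000+1.333333+-0.266667=1.0667
k=2 src: inc=-0.266667, refl=-0.266667·-0.333333=0.0889; V=1.333333+-0.266667+0.088889=1.1556
k=3 load: inc=0.088889, refl=0.088889·-0.200000=-0.0178; V=1.066667+0.088889+-0.017778=1.1378
k=4 src: inc=-0.017778, refl=-0.017778·-0.333333=0.0059; V=1.155556+-0.017778+0.005926=1.1437

0 0 source 1.3333
1 1 load 1.0667
2 2 source 1.1556
3 3 load 1.1378
4 4 source 1.1437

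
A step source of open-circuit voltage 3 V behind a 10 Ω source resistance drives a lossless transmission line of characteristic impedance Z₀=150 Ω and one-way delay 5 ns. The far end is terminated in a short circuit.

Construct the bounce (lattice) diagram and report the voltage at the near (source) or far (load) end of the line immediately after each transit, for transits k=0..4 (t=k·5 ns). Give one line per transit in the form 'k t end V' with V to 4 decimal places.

0 0 source 2.8125
1 5 load 0.0000
2 10 source 2.4609
3 15 load 0.0000
4 20 source 2.1533

Γ_L=-1.000000, Γ_S=-0.875000; launch V₁=3·150/160=2.812500
k=0 src: V=2.8125
k=1 load: inc=2.812500, refl=2.812500·-1.000000=-2.8125; V=0.000000+2.812500+-2.812500=0.0000
k=2 src: inc=-2.812500, refl=-2.812500·-0.875000=2.4609; V=2.812500+-2.812500+2.460938=2.4609
k=3 load: inc=2.460938, refl=2.460938·-1.000000=-2.4609; V=0.000000+2.460938+-2.460938=0.0000
k=4 src: inc=-2.460938, refl=-2.460938·-0.875000=2.1533; V=2.460938+-2.460938+2.153320=2.1533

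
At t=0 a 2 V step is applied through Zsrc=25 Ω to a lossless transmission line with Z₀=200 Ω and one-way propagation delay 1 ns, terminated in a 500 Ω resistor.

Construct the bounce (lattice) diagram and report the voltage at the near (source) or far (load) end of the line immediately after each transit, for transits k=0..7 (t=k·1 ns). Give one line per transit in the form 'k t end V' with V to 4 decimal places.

0 0 source 1.7778
1 1 load 2.5397
2 2 source 1.9471
3 3 load 1.6931
4 4 source 1.8907
5 5 load 1.9753
6 6 source 1.9095
7 7 load 1.8812

Γ_L=0.428571, Γ_S=-0.777778; launch V₁=2·200/225=1.777778
k=0 src: V=1.7778
k=1 load: inc=1.777778, refl=1.777778·0.428571=0.7619; V=0.000000+1.777778+0.761905=2.5397
k=2 src: inc=0.761905, refl=0.761905·-0.777778=-0.5926; V=1.777778+0.761905+-0.592593=1.9471
k=3 load: inc=-0.592593, refl=-0.592593·0.428571=-0.2540; V=2.539683+-0.592593+-0.253968=1.6931
k=4 src: inc=-0.253968, refl=-0.253968·-0.777778=0.1975; V=1.947090+-0.253968+0.197531=1.8907
k=5 load: inc=0.197531, refl=0.197531·0.428571=0.0847; V=1.693122+0.197531+0.084656=1.9753
k=6 src: inc=0.084656, refl=0.084656·-0.777778=-0.0658; V=1.890653+0.084656+-0.065844=1.9095
k=7 load: inc=-0.065844, refl=-0.065844·0.428571=-0.0282; V=1.975309+-0.065844+-0.028219=1.8812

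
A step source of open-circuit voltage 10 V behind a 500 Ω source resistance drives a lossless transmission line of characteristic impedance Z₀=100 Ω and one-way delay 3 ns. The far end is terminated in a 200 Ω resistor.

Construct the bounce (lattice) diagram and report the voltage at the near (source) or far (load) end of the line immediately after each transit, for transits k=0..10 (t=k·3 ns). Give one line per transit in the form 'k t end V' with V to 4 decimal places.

Γ_L=0.333333, Γ_S=0.666667; launch V₁=10·100/600=1.666667
k=0 src: V=1.6667
k=1 load: inc=1.666667, refl=1.666667·0.333333=0.5556; V=0.000000+1.666667+0.555556=2.2222
k=2 src: inc=0.555556, refl=0.555556·0.666667=0.3704; V=1.666667+0.555556+0.370370=2.5926
k=3 load: inc=0.370370, refl=0.370370·0.333333=0.1235; V=2.222222+0.370370+0.123457=2.7160
k=4 src: inc=0.123457, refl=0.123457·0.666667=0.0823; V=2.592593+0.123457+0.082305=2.7984
k=5 load: inc=0.082305, refl=0.082305·0.333333=0.0274; V=2.716049+0.082305+0.027435=2.8258
k=6 src: inc=0.027435, refl=0.027435·0.666667=0.0183; V=2.798354+0.027435+0.018290=2.8441
k=7 load: inc=0.018290, refl=0.018290·0.333333=0.0061; V=2.825789+0.018290+0.006097=2.8502
k=8 src: inc=0.006097, refl=0.006097·0.666667=0.0041; V=2.844079+0.006097+0.004064=2.8542
k=9 load: inc=0.004064, refl=0.004064·0.333333=0.0014; V=2.850175+0.004064+0.001355=2.8556
k=10 src: inc=0.001355, refl=0.001355·0.666667=0.0009; V=2.854240+0.001355+0.000903=2.8565

0 0 source 1.6667
1 3 load 2.2222
2 6 source 2.5926
3 9 load 2.7160
4 12 source 2.7984
5 15 load 2.8258
6 18 source 2.8441
7 21 load 2.8502
8 24 source 2.8542
9 27 load 2.8556
10 30 source 2.8565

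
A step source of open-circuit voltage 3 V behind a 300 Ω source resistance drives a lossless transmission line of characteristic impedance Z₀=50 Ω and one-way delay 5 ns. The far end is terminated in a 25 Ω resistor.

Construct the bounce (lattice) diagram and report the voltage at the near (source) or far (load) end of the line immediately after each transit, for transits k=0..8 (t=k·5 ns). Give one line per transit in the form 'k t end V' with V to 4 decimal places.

0 0 source 0.4286
1 5 load 0.2857
2 10 source 0.1837
3 15 load 0.2177
4 20 source 0.2420
5 25 load 0.2339
6 30 source 0.2281
7 35 load 0.2300
8 40 source 0.2314

Γ_L=-0.333333, Γ_S=0.714286; launch V₁=3·50/350=0.428571
k=0 src: V=0.4286
k=1 load: inc=0.428571, refl=0.428571·-0.333333=-0.1429; V=0.000000+0.428571+-0.142857=0.2857
k=2 src: inc=-0.142857, refl=-0.142857·0.714286=-0.1020; V=0.428571+-0.142857+-0.102041=0.1837
k=3 load: inc=-0.102041, refl=-0.102041·-0.333333=0.0340; V=0.285714+-0.102041+0.034014=0.2177
k=4 src: inc=0.034014, refl=0.034014·0.714286=0.0243; V=0.183673+0.034014+0.024295=0.2420
k=5 load: inc=0.024295, refl=0.024295·-0.333333=-0.0081; V=0.217687+0.024295+-0.008098=0.2339
k=6 src: inc=-0.008098, refl=-0.008098·0.714286=-0.0058; V=0.241983+-0.008098+-0.005785=0.2281
k=7 load: inc=-0.005785, refl=-0.005785·-0.333333=0.0019; V=0.233884+-0.005785+0.001928=0.2300
k=8 src: inc=0.001928, refl=0.001928·0.714286=0.0014; V=0.228099+0.001928+0.001377=0.2314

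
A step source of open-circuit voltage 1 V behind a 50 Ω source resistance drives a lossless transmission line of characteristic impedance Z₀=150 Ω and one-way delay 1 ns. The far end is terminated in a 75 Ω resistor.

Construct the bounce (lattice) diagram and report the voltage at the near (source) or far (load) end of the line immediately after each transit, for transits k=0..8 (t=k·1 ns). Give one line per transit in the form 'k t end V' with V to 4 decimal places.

0 0 source 0.7500
1 1 load 0.5000
2 2 source 0.6250
3 3 load 0.5833
4 4 source 0.6042
5 5 load 0.5972
6 6 source 0.6007
7 7 load 0.5995
8 8 source 0.6001

Γ_L=-0.333333, Γ_S=-0.500000; launch V₁=1·150/200=0.750000
k=0 src: V=0.7500
k=1 load: inc=0.750000, refl=0.750000·-0.333333=-0.2500; V=0.000000+0.750000+-0.250000=0.5000
k=2 src: inc=-0.250000, refl=-0.250000·-0.500000=0.1250; V=0.750000+-0.250000+0.125000=0.6250
k=3 load: inc=0.125000, refl=0.125000·-0.333333=-0.0417; V=0.500000+0.125000+-0.041667=0.5833
k=4 src: inc=-0.041667, refl=-0.041667·-0.500000=0.0208; V=0.625000+-0.041667+0.020833=0.6042
k=5 load: inc=0.020833, refl=0.020833·-0.333333=-0.0069; V=0.583333+0.020833+-0.006944=0.5972
k=6 src: inc=-0.006944, refl=-0.006944·-0.500000=0.0035; V=0.604167+-0.006944+0.003472=0.6007
k=7 load: inc=0.003472, refl=0.003472·-0.333333=-0.0012; V=0.597222+0.003472+-0.001157=0.5995
k=8 src: inc=-0.001157, refl=-0.001157·-0.500000=0.0006; V=0.600694+-0.001157+0.000579=0.6001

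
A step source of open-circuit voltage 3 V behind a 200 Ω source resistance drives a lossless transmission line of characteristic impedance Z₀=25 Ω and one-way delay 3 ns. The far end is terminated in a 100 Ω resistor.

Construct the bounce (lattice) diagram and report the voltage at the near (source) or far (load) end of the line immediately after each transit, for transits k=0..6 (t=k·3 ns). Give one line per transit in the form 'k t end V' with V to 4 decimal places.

0 0 source 0.3333
1 3 load 0.5333
2 6 source 0.6889
3 9 load 0.7822
4 12 source 0.8548
5 15 load 0.8984
6 18 source 0.9322

Γ_L=0.600000, Γ_S=0.777778; launch V₁=3·25/225=0.333333
k=0 src: V=0.3333
k=1 load: inc=0.333333, refl=0.333333·0.600000=0.2000; V=0.000000+0.333333+0.200000=0.5333
k=2 src: inc=0.200000, refl=0.200000·0.777778=0.1556; V=0.333333+0.200000+0.155556=0.6889
k=3 load: inc=0.155556, refl=0.155556·0.600000=0.0933; V=0.533333+0.155556+0.093333=0.7822
k=4 src: inc=0.093333, refl=0.093333·0.777778=0.0726; V=0.688889+0.093333+0.072593=0.8548
k=5 load: inc=0.072593, refl=0.072593·0.600000=0.0436; V=0.782222+0.072593+0.043556=0.8984
k=6 src: inc=0.043556, refl=0.043556·0.777778=0.0339; V=0.854815+0.043556+0.033877=0.9322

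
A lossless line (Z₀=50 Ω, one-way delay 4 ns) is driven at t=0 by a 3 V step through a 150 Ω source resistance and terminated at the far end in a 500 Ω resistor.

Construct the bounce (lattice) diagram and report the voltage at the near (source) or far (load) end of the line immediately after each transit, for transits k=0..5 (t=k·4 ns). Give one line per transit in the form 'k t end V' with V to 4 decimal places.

0 0 source 0.7500
1 4 load 1.3636
2 8 source 1.6705
3 12 load 1.9215
4 16 source 2.0470
5 20 load 2.1497

Γ_L=0.818182, Γ_S=0.500000; launch V₁=3·50/200=0.750000
k=0 src: V=0.7500
k=1 load: inc=0.750000, refl=0.750000·0.818182=0.6136; V=0.000000+0.750000+0.613636=1.3636
k=2 src: inc=0.613636, refl=0.613636·0.500000=0.3068; V=0.750000+0.613636+0.306818=1.6705
k=3 load: inc=0.306818, refl=0.306818·0.818182=0.2510; V=1.363636+0.306818+0.251033=1.9215
k=4 src: inc=0.251033, refl=0.251033·0.500000=0.1255; V=1.670455+0.251033+0.125517=2.0470
k=5 load: inc=0.125517, refl=0.125517·0.818182=0.1027; V=1.921488+0.125517+0.102695=2.1497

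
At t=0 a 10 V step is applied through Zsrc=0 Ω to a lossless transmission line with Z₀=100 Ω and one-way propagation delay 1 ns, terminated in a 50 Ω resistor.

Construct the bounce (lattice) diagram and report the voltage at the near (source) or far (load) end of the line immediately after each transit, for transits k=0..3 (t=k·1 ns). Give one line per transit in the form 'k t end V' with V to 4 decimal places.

0 0 source 10.0000
1 1 load 6.6667
2 2 source 10.0000
3 3 load 8.8889

Γ_L=-0.333333, Γ_S=-1.000000; launch V₁=10·100/100=10.000000
k=0 src: V=10.0000
k=1 load: inc=10.000000, refl=10.000000·-0.333333=-3.3333; V=0.000000+10.000000+-3.333333=6.6667
k=2 src: inc=-3.333333, refl=-3.333333·-1.000000=3.3333; V=10.000000+-3.333333+3.333333=10.0000
k=3 load: inc=3.333333, refl=3.333333·-0.333333=-1.1111; V=6.666667+3.333333+-1.111111=8.8889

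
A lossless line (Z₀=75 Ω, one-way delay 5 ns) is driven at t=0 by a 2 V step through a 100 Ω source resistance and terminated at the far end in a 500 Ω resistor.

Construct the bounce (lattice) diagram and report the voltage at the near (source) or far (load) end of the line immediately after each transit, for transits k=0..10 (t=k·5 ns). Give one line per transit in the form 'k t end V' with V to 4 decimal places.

0 0 source 0.8571
1 5 load 1.4907
2 10 source 1.5812
3 15 load 1.6481
4 20 source 1.6576
5 25 load 1.6647
6 30 source 1.6657
7 35 load 1.6665
8 40 source 1.6666
9 45 load 1.6666
10 50 source 1.6667

Γ_L=0.739130, Γ_S=0.142857; launch V₁=2·75/175=0.857143
k=0 src: V=0.8571
k=1 load: inc=0.857143, refl=0.857143·0.739130=0.6335; V=0.000000+0.857143+0.633540=1.4907
k=2 src: inc=0.633540, refl=0.633540·0.142857=0.0905; V=0.857143+0.633540+0.090506=1.5812
k=3 load: inc=0.090506, refl=0.090506·0.739130=0.0669; V=1.490683+0.090506+0.066896=1.6481
k=4 src: inc=0.066896, refl=0.066896·0.142857=0.0096; V=1.581189+0.066896+0.009557=1.6576
k=5 load: inc=0.009557, refl=0.009557·0.739130=0.0071; V=1.648085+0.009557+0.007064=1.6647
k=6 src: inc=0.007064, refl=0.007064·0.142857=0.0010; V=1.657641+0.007064+0.001009=1.6657
k=7 load: inc=0.001009, refl=0.001009·0.739130=0.0007; V=1.664705+0.001009+0.000746=1.6665
k=8 src: inc=0.000746, refl=0.000746·0.142857=0.0001; V=1.665714+0.000746+0.000107=1.6666
k=9 load: inc=0.000107, refl=0.000107·0.739130=0.0001; V=1.666459+0.000107+0.000079=1.6666
k=10 src: inc=0.000079, refl=0.000079·0.142857=0.0000; V=1.666566+0.000079+0.000011=1.6667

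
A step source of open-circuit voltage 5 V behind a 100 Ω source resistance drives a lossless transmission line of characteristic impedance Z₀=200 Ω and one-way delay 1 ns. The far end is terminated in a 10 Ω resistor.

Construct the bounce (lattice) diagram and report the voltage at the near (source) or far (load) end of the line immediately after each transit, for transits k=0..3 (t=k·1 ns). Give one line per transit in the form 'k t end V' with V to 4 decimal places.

0 0 source 3.3333
1 1 load 0.3175
2 2 source 1.3228
3 3 load 0.4132

Γ_L=-0.904762, Γ_S=-0.333333; launch V₁=5·200/300=3.333333
k=0 src: V=3.3333
k=1 load: inc=3.333333, refl=3.333333·-0.904762=-3.0159; V=0.000000+3.333333+-3.015873=0.3175
k=2 src: inc=-3.015873, refl=-3.015873·-0.333333=1.0053; V=3.333333+-3.015873+1.005291=1.3228
k=3 load: inc=1.005291, refl=1.005291·-0.904762=-0.9095; V=0.317460+1.005291+-0.909549=0.4132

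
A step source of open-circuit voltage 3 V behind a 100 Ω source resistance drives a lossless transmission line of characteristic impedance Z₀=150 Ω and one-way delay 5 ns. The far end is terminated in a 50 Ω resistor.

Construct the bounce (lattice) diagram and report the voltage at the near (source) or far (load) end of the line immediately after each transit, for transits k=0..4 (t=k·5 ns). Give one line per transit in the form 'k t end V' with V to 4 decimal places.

0 0 source 1.8000
1 5 load 0.9000
2 10 source 1.0800
3 15 load 0.9900
4 20 source 1.0080

Γ_L=-0.500000, Γ_S=-0.200000; launch V₁=3·150/250=1.800000
k=0 src: V=1.8000
k=1 load: inc=1.800000, refl=1.800000·-0.500000=-0.9000; V=0.000000+1.800000+-0.900000=0.9000
k=2 src: inc=-0.900000, refl=-0.900000·-0.200000=0.1800; V=1.800000+-0.900000+0.180000=1.0800
k=3 load: inc=0.180000, refl=0.180000·-0.500000=-0.0900; V=0.900000+0.180000+-0.090000=0.9900
k=4 src: inc=-0.090000, refl=-0.090000·-0.200000=0.0180; V=1.080000+-0.090000+0.018000=1.0080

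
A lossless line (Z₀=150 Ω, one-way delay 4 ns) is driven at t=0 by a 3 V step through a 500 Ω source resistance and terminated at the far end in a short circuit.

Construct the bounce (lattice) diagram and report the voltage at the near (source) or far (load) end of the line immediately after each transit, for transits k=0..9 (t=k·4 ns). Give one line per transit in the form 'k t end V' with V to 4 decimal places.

Γ_L=-1.000000, Γ_S=0.538462; launch V₁=3·150/650=0.692308
k=0 src: V=0.6923
k=1 load: inc=0.692308, refl=0.692308·-1.000000=-0.6923; V=0.000000+0.692308+-0.692308=0.0000
k=2 src: inc=-0.692308, refl=-0.692308·0.538462=-0.3728; V=0.692308+-0.692308+-0.372781=-0.3728
k=3 load: inc=-0.372781, refl=-0.372781·-1.000000=0.3728; V=0.000000+-0.372781+0.372781=0.0000
k=4 src: inc=0.372781, refl=0.372781·0.538462=0.2007; V=-0.372781+0.372781+0.200728=0.2007
k=5 load: inc=0.200728, refl=0.200728·-1.000000=-0.2007; V=0.000000+0.200728+-0.200728=0.0000
k=6 src: inc=-0.200728, refl=-0.200728·0.538462=-0.1081; V=0.200728+-0.200728+-0.108084=-0.1081
k=7 load: inc=-0.108084, refl=-0.108084·-1.000000=0.1081; V=0.000000+-0.108084+0.108084=0.0000
k=8 src: inc=0.108084, refl=0.108084·0.538462=0.0582; V=-0.108084+0.108084+0.058199=0.0582
k=9 load: inc=0.058199, refl=0.058199·-1.000000=-0.0582; V=0.000000+0.058199+-0.058199=0.0000

0 0 source 0.6923
1 4 load 0.0000
2 8 source -0.3728
3 12 load 0.0000
4 16 source 0.2007
5 20 load 0.0000
6 24 source -0.1081
7 28 load 0.0000
8 32 source 0.0582
9 36 load 0.0000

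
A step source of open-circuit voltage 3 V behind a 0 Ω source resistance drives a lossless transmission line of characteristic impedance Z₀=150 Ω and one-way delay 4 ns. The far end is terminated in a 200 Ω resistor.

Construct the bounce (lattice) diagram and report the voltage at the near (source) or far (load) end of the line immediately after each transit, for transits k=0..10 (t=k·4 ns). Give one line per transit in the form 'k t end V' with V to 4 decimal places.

0 0 source 3.0000
1 4 load 3.4286
2 8 source 3.0000
3 12 load 2.9388
4 16 source 3.0000
5 20 load 3.0087
6 24 source 3.0000
7 28 load 2.9988
8 32 source 3.0000
9 36 load 3.0002
10 40 source 3.0000

Γ_L=0.142857, Γ_S=-1.000000; launch V₁=3·150/150=3.000000
k=0 src: V=3.0000
k=1 load: inc=3.000000, refl=3.000000·0.142857=0.4286; V=0.000000+3.000000+0.428571=3.4286
k=2 src: inc=0.428571, refl=0.428571·-1.000000=-0.4286; V=3.000000+0.428571+-0.428571=3.0000
k=3 load: inc=-0.428571, refl=-0.428571·0.142857=-0.0612; V=3.428571+-0.428571+-0.061224=2.9388
k=4 src: inc=-0.061224, refl=-0.061224·-1.000000=0.0612; V=3.000000+-0.061224+0.061224=3.0000
k=5 load: inc=0.061224, refl=0.061224·0.142857=0.0087; V=2.938776+0.061224+0.008746=3.0087
k=6 src: inc=0.008746, refl=0.008746·-1.000000=-0.0087; V=3.000000+0.008746+-0.008746=3.0000
k=7 load: inc=-0.008746, refl=-0.008746·0.142857=-0.0012; V=3.008746+-0.008746+-0.001249=2.9988
k=8 src: inc=-0.001249, refl=-0.001249·-1.000000=0.0012; V=3.000000+-0.001249+0.001249=3.0000
k=9 load: inc=0.001249, refl=0.001249·0.142857=0.0002; V=2.998751+0.001249+0.000178=3.0002
k=10 src: inc=0.000178, refl=0.000178·-1.000000=-0.0002; V=3.000000+0.000178+-0.000178=3.0000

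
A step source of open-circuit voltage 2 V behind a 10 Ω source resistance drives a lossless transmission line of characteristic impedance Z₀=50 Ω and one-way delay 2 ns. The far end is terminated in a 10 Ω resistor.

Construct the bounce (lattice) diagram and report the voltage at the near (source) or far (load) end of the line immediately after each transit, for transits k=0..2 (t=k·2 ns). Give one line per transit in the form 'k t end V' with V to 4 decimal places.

0 0 source 1.6667
1 2 load 0.5556
2 4 source 1.2963

Γ_L=-0.666667, Γ_S=-0.666667; launch V₁=2·50/60=1.666667
k=0 src: V=1.6667
k=1 load: inc=1.666667, refl=1.666667·-0.666667=-1.1111; V=0.000000+1.666667+-1.111111=0.5556
k=2 src: inc=-1.111111, refl=-1.111111·-0.666667=0.7407; V=1.666667+-1.111111+0.740741=1.2963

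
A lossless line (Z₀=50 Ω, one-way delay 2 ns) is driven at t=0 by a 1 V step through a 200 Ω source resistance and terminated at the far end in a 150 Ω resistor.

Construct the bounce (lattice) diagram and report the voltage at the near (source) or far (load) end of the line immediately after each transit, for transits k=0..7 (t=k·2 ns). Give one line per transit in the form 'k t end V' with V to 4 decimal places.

0 0 source 0.2000
1 2 load 0.3000
2 4 source 0.3600
3 6 load 0.3900
4 8 source 0.4080
5 10 load 0.4170
6 12 source 0.4224
7 14 load 0.4251

Γ_L=0.500000, Γ_S=0.600000; launch V₁=1·50/250=0.200000
k=0 src: V=0.2000
k=1 load: inc=0.200000, refl=0.200000·0.500000=0.1000; V=0.000000+0.200000+0.100000=0.3000
k=2 src: inc=0.100000, refl=0.100000·0.600000=0.0600; V=0.200000+0.100000+0.060000=0.3600
k=3 load: inc=0.060000, refl=0.060000·0.500000=0.0300; V=0.300000+0.060000+0.030000=0.3900
k=4 src: inc=0.030000, refl=0.030000·0.600000=0.0180; V=0.360000+0.030000+0.018000=0.4080
k=5 load: inc=0.018000, refl=0.018000·0.500000=0.0090; V=0.390000+0.018000+0.009000=0.4170
k=6 src: inc=0.009000, refl=0.009000·0.600000=0.0054; V=0.408000+0.009000+0.005400=0.4224
k=7 load: inc=0.005400, refl=0.005400·0.500000=0.0027; V=0.417000+0.005400+0.002700=0.4251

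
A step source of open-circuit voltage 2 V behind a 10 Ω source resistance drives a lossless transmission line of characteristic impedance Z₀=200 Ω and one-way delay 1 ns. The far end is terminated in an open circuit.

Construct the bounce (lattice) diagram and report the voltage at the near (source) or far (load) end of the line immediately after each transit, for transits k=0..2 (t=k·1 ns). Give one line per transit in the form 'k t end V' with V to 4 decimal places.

Γ_L=1.000000, Γ_S=-0.904762; launch V₁=2·200/210=1.904762
k=0 src: V=1.9048
k=1 load: inc=1.904762, refl=1.904762·1.000000=1.9048; V=0.000000+1.904762+1.904762=3.8095
k=2 src: inc=1.904762, refl=1.904762·-0.904762=-1.7234; V=1.904762+1.904762+-1.723356=2.0862

0 0 source 1.9048
1 1 load 3.8095
2 2 source 2.0862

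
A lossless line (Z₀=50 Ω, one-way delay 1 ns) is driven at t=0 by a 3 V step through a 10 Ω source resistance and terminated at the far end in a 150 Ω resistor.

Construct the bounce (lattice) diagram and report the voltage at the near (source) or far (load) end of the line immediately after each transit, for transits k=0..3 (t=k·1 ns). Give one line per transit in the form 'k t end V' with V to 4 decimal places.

0 0 source 2.5000
1 1 load 3.7500
2 2 source 2.9167
3 3 load 2.5000

Γ_L=0.500000, Γ_S=-0.666667; launch V₁=3·50/60=2.500000
k=0 src: V=2.5000
k=1 load: inc=2.500000, refl=2.500000·0.500000=1.2500; V=0.000000+2.500000+1.250000=3.7500
k=2 src: inc=1.250000, refl=1.250000·-0.666667=-0.8333; V=2.500000+1.250000+-0.833333=2.9167
k=3 load: inc=-0.833333, refl=-0.833333·0.500000=-0.4167; V=3.750000+-0.833333+-0.416667=2.5000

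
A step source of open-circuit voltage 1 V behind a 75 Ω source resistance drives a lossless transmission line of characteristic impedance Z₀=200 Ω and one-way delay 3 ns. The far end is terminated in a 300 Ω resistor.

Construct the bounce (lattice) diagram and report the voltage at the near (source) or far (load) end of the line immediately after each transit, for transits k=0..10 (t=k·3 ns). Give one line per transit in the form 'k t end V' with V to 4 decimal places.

Γ_L=0.200000, Γ_S=-0.454545; launch V₁=1·200/275=0.727273
k=0 src: V=0.7273
k=1 load: inc=0.727273, refl=0.727273·0.200000=0.1455; V=0.000000+0.727273+0.145455=0.8727
k=2 src: inc=0.145455, refl=0.145455·-0.454545=-0.0661; V=0.727273+0.145455+-0.066116=0.8066
k=3 load: inc=-0.066116, refl=-0.066116·0.200000=-0.0132; V=0.872727+-0.066116+-0.013223=0.7934
k=4 src: inc=-0.013223, refl=-0.013223·-0.454545=0.0060; V=0.806612+-0.013223+0.006011=0.7994
k=5 load: inc=0.006011, refl=0.006011·0.200000=0.0012; V=0.793388+0.006011+0.001202=0.8006
k=6 src: inc=0.001202, refl=0.001202·-0.454545=-0.0005; V=0.799399+0.001202+-0.000546=0.8001
k=7 load: inc=-0.000546, refl=-0.000546·0.200000=-0.0001; V=0.800601+-0.000546+-0.000109=0.7999
k=8 src: inc=-0.000109, refl=-0.000109·-0.454545=0.0000; V=0.800055+-0.000109+0.000050=0.8000
k=9 load: inc=0.000050, refl=0.000050·0.200000=0.0000; V=0.799945+0.000050+0.000010=0.8000
k=10 src: inc=0.000010, refl=0.000010·-0.454545=-0.0000; V=0.799995+0.000010+-0.000005=0.8000

0 0 source 0.7273
1 3 load 0.8727
2 6 source 0.8066
3 9 load 0.7934
4 12 source 0.7994
5 15 load 0.8006
6 18 source 0.8001
7 21 load 0.7999
8 24 source 0.8000
9 27 load 0.8000
10 30 source 0.8000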